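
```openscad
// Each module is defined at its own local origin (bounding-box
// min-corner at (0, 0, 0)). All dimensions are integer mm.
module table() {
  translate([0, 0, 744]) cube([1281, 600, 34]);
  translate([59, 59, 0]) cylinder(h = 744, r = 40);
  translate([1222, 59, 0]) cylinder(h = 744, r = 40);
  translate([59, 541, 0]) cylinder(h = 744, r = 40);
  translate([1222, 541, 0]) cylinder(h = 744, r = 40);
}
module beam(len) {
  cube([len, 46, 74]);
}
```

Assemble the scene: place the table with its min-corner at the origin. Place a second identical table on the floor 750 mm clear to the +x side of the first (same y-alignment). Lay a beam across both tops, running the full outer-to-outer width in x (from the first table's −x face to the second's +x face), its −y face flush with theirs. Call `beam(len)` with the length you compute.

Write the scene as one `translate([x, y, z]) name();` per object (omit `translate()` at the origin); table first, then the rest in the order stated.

table();
translate([2031, 0, 0]) table();
translate([0, 0, 778]) beam(3312);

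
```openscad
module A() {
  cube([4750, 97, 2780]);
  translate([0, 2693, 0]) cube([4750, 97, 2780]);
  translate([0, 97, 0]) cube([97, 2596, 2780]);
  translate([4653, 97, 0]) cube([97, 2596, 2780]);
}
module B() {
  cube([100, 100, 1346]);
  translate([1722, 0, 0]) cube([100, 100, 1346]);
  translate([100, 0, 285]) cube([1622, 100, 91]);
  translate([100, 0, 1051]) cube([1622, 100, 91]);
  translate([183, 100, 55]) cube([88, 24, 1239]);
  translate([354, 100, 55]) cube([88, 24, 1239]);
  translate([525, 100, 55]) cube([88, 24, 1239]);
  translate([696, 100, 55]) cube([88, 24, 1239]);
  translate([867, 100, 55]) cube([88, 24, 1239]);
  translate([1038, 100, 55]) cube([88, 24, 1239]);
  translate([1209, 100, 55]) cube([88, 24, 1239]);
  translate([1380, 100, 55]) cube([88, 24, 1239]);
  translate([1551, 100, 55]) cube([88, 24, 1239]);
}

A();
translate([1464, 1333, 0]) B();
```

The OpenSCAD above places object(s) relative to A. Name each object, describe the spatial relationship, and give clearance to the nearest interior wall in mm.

A is a house frame. B is a fence section. The fence section sits inside the house frame, centred. The clearance to the nearest interior wall is 1236 mm.

Clearances: x = 1367, y = 1236; minimum 1236 mm.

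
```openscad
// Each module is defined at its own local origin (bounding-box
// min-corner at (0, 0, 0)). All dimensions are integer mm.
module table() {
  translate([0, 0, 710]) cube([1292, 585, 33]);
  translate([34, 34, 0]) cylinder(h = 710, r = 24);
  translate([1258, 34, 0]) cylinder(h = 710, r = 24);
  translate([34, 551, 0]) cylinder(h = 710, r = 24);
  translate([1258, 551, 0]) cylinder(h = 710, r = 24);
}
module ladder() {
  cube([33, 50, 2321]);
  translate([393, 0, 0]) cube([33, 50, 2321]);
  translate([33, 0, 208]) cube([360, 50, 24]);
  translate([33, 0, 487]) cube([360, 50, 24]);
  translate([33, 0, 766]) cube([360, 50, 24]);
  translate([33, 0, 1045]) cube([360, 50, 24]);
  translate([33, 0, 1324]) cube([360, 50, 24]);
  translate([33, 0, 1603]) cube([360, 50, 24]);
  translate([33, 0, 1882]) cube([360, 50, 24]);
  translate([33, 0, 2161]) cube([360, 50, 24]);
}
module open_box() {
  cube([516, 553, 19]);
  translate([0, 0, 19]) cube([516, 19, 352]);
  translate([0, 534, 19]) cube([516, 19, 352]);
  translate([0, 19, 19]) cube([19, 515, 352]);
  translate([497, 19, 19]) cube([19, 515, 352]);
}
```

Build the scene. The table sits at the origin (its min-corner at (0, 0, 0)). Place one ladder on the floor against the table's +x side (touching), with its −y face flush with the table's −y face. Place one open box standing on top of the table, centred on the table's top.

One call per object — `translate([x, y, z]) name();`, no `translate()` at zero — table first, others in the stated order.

table();
translate([1292, 0, 0]) ladder();
translate([388, 16, 743]) open_box();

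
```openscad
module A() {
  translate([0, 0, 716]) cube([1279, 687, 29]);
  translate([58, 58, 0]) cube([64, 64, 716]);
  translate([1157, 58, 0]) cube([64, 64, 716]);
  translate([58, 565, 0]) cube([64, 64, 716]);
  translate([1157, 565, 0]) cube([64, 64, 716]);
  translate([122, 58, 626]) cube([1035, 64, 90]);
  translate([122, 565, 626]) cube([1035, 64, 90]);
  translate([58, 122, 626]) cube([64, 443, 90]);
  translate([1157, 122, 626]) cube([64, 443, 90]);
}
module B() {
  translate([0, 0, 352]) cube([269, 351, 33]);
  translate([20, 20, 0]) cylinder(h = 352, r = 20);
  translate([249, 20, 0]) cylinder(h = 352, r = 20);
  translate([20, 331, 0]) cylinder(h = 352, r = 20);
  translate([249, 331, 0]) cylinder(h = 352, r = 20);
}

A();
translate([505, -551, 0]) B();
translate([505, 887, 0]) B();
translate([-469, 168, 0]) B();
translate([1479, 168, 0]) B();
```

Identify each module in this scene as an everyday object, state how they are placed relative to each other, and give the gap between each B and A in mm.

Each stool's nearest face is 200 mm from the table's bounding box.

A is a table. B is a stool. Four stools sit around the table at the −y, +y, −x, +x sides. The gap between each stool and the table is 200 mm.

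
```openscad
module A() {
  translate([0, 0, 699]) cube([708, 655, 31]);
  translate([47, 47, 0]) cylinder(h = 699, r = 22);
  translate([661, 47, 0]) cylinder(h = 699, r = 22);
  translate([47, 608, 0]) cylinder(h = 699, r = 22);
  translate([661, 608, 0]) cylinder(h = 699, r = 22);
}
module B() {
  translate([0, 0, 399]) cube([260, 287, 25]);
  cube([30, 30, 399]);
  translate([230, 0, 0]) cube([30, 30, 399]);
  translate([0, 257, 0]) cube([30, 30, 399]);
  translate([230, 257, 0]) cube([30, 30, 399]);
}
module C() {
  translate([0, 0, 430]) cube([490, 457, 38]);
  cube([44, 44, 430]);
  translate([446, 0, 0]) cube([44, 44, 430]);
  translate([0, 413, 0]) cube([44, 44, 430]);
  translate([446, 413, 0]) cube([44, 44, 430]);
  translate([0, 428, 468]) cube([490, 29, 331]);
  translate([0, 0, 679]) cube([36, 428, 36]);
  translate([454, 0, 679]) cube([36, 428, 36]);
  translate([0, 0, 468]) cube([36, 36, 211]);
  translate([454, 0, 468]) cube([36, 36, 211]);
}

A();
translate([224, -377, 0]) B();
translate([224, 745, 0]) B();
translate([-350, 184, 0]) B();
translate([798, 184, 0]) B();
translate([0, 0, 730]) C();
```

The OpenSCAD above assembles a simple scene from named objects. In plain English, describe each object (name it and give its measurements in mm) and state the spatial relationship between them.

A is a table with a 708×655 mm rectangular top, 31 mm thick, top surface at z = 730 mm, supported by four round legs of 44 mm diameter, each leg's bounding box inset 25 mm from the nearest pair of top edges, running from the floor.

B is a four-legged stool. The seat is 260×287 mm, 25 mm thick, top at z = 424 mm. It stands on four square legs, each 30×30 mm in cross-section, from z = 0 to the seat underside, each flush with a corner of the seat.

C is a chair: 490×457 mm seat, 38 mm thick, top at z = 468 mm, on four 44 mm square corner legs flush with the seat edges. A 29 mm thick backrest slab spans the full seat width, extending 331 mm above the seat top, its back face flush with the seat's +y edge. Two armrests of 36×36 mm section run along each side from the seat's front edge to the front of the backrest, top faces 247 mm above the seat top and outer faces flush with the seat's x-edges; a 36×36 mm post under the front of each armrest stands on the seat at the front corner.

Four stools sit around the table at the −y, +y, −x, +x sides. The chair is on top of the table.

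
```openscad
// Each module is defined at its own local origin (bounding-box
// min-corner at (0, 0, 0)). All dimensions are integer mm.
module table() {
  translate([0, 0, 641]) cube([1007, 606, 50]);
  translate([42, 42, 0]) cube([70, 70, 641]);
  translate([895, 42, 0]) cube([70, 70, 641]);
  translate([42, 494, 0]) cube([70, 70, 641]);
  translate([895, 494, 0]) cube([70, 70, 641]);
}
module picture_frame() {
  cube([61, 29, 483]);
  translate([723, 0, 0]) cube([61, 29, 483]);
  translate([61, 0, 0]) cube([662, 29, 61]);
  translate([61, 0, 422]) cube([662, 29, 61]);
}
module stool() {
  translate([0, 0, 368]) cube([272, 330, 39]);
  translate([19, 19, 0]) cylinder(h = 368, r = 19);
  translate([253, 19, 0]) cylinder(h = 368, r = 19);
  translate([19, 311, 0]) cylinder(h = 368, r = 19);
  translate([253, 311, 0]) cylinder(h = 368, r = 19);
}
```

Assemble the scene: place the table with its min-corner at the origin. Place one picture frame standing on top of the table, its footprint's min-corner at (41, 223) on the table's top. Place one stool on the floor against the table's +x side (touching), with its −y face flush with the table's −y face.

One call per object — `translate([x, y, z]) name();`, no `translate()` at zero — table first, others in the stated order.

table();
translate([41, 223, 691]) picture_frame();
translate([1007, 0, 0]) stool();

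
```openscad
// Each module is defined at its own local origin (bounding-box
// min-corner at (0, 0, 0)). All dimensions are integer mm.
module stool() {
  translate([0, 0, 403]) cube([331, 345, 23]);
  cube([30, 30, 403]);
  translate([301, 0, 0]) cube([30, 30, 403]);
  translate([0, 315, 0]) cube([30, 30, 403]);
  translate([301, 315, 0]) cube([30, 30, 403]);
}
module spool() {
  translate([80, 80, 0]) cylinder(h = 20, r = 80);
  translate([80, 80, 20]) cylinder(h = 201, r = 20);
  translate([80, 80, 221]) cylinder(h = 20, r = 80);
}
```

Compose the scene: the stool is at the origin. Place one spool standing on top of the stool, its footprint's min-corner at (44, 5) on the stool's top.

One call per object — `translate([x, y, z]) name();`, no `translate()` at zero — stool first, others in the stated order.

stool();
translate([44, 5, 426]) spool();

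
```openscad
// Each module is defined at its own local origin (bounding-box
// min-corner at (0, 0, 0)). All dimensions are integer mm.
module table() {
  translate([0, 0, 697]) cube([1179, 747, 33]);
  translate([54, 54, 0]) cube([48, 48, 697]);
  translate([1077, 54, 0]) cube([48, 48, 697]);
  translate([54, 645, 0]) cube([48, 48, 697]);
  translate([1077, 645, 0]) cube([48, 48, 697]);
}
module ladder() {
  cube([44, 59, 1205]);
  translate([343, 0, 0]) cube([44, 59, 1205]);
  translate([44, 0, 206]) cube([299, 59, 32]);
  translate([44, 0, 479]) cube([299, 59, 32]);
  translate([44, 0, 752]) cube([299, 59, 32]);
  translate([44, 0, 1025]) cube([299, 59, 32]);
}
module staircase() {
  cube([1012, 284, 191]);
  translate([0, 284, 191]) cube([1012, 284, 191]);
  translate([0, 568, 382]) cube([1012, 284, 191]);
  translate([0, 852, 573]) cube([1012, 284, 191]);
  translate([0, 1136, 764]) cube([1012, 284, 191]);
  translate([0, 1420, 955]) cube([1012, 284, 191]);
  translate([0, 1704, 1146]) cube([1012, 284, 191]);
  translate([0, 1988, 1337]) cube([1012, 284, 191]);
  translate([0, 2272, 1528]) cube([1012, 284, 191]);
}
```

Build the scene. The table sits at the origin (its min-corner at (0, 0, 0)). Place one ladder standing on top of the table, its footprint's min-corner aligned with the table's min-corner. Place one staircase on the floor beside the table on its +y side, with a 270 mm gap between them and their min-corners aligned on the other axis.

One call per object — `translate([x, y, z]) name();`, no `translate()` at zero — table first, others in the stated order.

table();
translate([0, 0, 730]) ladder();
translate([0, 1017, 0]) staircase();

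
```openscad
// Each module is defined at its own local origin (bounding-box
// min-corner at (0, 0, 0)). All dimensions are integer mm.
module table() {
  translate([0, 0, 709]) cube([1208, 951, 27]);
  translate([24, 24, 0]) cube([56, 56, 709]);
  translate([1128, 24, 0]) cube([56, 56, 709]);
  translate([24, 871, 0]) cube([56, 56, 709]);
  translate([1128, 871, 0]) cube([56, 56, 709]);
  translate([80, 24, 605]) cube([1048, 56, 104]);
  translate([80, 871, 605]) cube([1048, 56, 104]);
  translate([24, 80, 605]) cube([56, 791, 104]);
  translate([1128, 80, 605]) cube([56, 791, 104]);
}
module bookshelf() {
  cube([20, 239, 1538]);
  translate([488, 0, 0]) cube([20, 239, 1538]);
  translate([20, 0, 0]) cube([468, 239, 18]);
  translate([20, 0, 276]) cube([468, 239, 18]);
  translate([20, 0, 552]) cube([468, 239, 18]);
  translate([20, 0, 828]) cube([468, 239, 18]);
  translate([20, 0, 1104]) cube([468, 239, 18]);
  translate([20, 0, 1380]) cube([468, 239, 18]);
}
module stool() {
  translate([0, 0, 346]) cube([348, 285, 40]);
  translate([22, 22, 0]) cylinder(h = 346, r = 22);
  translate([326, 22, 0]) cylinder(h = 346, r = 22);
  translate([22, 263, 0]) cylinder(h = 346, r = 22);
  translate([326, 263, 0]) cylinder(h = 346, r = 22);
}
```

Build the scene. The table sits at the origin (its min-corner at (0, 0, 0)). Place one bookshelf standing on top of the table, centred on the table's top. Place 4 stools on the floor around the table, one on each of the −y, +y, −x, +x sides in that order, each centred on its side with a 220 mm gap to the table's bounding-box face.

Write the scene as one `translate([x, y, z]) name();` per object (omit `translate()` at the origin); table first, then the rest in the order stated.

table();
translate([350, 356, 736]) bookshelf();
translate([430, -505, 0]) stool();
translate([430, 1171, 0]) stool();
translate([-568, 333, 0]) stool();
translate([1428, 333, 0]) stool();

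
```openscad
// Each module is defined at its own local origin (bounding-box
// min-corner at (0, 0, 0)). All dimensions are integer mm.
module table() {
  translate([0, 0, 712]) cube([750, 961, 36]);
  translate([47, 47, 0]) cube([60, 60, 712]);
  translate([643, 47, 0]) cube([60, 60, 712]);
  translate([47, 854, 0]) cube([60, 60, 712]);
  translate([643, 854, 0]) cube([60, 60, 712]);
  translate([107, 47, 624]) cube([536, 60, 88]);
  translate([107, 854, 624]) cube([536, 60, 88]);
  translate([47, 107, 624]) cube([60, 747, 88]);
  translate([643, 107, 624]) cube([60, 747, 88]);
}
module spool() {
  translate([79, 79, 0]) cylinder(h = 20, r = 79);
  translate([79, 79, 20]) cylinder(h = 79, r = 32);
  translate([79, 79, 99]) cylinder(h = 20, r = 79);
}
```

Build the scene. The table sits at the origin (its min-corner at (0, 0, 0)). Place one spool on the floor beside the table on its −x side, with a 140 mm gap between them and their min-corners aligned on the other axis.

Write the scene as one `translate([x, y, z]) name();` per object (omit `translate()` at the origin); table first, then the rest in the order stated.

table();
translate([-298, 0, 0]) spool();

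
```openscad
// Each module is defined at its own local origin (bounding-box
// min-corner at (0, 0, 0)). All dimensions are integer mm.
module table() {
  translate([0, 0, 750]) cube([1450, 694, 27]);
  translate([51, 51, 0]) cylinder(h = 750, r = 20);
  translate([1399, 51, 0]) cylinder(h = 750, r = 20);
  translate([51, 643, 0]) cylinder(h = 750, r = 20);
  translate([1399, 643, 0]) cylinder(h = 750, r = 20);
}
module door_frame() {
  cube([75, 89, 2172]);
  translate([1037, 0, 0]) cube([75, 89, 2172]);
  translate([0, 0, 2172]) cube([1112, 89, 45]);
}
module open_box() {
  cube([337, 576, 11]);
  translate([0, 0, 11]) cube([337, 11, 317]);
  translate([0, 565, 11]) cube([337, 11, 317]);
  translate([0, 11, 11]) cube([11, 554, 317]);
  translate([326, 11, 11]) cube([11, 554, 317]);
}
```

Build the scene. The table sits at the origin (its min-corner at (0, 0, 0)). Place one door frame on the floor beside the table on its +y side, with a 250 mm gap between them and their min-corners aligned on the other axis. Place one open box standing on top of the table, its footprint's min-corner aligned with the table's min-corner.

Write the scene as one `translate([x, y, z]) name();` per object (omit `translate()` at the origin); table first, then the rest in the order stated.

table();
translate([0, 944, 0]) door_frame();
translate([0, 0, 777]) open_box();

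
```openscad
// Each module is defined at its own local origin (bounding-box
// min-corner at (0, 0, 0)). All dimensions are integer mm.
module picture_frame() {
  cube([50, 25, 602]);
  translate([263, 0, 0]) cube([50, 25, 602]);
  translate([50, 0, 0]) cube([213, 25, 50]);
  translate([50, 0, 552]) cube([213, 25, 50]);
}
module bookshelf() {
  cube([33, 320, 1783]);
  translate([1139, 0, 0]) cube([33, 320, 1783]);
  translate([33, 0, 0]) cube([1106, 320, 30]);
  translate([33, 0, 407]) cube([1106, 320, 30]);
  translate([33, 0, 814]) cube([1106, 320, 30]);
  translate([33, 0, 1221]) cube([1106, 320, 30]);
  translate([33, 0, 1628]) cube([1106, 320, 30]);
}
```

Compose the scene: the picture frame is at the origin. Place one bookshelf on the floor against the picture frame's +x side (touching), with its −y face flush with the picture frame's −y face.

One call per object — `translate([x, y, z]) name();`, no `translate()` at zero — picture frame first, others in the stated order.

picture_frame();
translate([313, 0, 0]) bookshelf();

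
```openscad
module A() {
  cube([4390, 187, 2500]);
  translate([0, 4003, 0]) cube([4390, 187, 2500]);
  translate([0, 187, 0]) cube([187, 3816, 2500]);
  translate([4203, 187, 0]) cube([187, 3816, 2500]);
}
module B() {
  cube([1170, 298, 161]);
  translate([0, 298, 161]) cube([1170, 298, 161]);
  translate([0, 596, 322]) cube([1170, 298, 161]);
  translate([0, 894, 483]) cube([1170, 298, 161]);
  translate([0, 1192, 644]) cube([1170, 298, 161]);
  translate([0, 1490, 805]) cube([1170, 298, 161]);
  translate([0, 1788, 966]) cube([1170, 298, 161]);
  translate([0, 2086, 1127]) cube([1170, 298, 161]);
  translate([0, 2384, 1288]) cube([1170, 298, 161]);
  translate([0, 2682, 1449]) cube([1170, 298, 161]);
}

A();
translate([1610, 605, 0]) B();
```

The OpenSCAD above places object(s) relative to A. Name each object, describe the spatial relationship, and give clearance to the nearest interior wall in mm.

A is a house frame. B is a staircase. The staircase sits inside the house frame, centred. The clearance to the nearest interior wall is 418 mm.

Clearances: x = 1423, y = 418; minimum 418 mm.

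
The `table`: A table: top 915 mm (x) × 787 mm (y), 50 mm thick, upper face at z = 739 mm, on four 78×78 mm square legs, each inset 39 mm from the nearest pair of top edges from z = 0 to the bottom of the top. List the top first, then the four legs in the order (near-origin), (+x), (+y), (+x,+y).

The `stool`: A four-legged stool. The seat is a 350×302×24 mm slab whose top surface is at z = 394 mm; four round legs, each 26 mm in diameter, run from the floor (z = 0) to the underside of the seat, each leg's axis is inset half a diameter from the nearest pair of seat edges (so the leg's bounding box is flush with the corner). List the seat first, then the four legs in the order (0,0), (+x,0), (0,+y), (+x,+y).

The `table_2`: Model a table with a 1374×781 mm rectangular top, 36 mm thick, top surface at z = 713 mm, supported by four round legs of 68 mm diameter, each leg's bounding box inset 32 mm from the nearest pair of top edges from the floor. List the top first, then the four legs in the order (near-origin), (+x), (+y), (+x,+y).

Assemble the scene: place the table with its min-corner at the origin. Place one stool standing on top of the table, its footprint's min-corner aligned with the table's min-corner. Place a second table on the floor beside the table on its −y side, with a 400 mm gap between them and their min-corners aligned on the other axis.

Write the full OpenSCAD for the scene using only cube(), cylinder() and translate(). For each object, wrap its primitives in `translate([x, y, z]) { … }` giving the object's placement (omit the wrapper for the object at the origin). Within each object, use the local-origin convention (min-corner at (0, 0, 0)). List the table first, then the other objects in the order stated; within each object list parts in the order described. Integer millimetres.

translate([0, 0, 689]) cube([915, 787, 50]);
translate([39, 39, 0]) cube([78, 78, 689]);
translate([798, 39, 0]) cube([78, 78, 689]);
translate([39, 670, 0]) cube([78, 78, 689]);
translate([798, 670, 0]) cube([78, 78, 689]);
translate([0, 0, 739]) {
  translate([0, 0, 370]) cube([350, 302, 24]);
  translate([13, 13, 0]) cylinder(h = 370, r = 13);
  translate([337, 13, 0]) cylinder(h = 370, r = 13);
  translate([13, 289, 0]) cylinder(h = 370, r = 13);
  translate([337, 289, 0]) cylinder(h = 370, r = 13);
}
translate([0, -1181, 0]) {
  translate([0, 0, 677]) cube([1374, 781, 36]);
  translate([66, 66, 0]) cylinder(h = 677, r = 34);
  translate([1308, 66, 0]) cylinder(h = 677, r = 34);
  translate([66, 715, 0]) cylinder(h = 677, r = 34);
  translate([1308, 715, 0]) cylinder(h = 677, r = 34);
}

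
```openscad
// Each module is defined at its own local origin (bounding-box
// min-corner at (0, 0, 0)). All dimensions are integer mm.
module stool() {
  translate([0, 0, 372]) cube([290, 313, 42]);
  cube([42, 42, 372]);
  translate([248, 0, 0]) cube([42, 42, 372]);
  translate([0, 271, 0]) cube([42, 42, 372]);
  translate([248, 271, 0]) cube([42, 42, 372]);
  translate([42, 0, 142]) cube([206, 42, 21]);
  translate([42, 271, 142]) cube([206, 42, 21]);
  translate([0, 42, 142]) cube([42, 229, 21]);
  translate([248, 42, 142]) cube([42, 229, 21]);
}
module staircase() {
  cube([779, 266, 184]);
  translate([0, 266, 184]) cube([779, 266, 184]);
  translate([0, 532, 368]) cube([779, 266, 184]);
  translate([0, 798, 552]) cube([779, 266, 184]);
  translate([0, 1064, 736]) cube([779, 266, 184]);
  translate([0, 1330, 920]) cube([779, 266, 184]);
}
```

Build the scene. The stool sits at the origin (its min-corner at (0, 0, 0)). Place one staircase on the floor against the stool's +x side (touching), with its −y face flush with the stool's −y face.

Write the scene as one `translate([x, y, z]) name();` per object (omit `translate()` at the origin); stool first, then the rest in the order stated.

stool();
translate([290, 0, 0]) staircase();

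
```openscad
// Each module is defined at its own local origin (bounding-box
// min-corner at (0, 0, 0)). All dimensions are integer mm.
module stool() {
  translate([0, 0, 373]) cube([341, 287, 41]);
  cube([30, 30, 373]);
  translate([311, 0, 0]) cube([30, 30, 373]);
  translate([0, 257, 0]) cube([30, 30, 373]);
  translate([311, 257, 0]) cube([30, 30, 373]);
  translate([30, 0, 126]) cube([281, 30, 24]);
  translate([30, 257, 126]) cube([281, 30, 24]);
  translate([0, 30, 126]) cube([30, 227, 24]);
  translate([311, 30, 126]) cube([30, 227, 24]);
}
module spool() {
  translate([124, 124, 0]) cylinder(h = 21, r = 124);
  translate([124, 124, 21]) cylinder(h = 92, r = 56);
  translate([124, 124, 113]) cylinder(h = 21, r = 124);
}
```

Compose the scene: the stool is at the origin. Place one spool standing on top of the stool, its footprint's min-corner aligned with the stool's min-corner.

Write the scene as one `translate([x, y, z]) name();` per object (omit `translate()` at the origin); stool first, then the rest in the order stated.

stool();
translate([0, 0, 414]) spool();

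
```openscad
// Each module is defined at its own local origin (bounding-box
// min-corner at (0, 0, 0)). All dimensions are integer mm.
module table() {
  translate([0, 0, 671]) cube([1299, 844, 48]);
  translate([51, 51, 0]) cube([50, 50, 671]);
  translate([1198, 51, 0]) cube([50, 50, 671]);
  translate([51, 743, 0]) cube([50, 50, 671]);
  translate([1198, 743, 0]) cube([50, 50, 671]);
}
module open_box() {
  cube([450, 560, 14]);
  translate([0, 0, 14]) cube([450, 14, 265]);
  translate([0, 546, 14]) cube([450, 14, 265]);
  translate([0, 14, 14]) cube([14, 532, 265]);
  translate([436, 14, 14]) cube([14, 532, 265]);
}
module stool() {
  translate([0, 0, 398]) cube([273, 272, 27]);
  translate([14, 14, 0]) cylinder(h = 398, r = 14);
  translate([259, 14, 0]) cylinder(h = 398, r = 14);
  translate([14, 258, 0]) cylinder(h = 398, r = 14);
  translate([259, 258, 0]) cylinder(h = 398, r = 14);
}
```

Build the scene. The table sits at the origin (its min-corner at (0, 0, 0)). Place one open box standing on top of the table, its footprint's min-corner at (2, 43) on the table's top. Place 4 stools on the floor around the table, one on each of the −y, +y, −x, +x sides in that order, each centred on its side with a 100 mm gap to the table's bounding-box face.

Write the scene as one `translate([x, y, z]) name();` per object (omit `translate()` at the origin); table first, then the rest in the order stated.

table();
translate([2, 43, 719]) open_box();
translate([513, -372, 0]) stool();
translate([513, 944, 0]) stool();
translate([-373, 286, 0]) stool();
translate([1399, 286, 0]) stool();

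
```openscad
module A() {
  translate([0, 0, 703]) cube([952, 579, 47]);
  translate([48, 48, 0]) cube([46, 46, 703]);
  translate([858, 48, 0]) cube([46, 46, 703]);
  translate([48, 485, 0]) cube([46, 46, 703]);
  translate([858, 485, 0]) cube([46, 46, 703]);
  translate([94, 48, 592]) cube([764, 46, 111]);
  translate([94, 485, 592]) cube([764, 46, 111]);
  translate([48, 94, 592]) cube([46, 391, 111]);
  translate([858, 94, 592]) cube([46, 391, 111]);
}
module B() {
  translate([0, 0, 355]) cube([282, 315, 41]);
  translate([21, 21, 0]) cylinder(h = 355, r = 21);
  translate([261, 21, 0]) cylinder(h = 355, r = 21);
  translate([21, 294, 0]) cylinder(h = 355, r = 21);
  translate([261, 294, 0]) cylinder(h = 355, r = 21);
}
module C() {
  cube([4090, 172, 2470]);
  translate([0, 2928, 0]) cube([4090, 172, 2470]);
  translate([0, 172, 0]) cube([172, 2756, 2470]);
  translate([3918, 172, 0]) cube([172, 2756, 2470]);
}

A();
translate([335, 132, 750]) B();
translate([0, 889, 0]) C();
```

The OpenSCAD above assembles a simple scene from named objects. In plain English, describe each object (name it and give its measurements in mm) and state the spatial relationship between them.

A is a rectangular dining table. The top is 952×579×47 mm with its upper surface at z = 750 mm. It stands on four 46×46 mm square legs, each inset 48 mm from the nearest pair of top edges, running from the floor to the underside of the top. Four apron rails, 46 mm thick and 111 mm tall, run between adjacent legs with their top edges flush with the underside of the top and their outer faces flush with the legs' outer faces.

B is a four-legged stool. The seat is a 282×315×41 mm slab whose top surface is at z = 396 mm; four round legs, each 42 mm in diameter, run from the floor (z = 0) to the underside of the seat, each leg's axis is inset half a diameter from the nearest pair of seat edges (so the leg's bounding box is flush with the corner).

C is a box-shaped house frame (walls only): outside footprint 4090×3100 mm, wall height 2470 mm, wall thickness 172 mm. The two y-facing walls run the full x-width; the two x-facing walls fit between the inner faces of the y-facing walls.

The stool is on top of the table, centred. The house frame is on the floor beside the table on its +y side.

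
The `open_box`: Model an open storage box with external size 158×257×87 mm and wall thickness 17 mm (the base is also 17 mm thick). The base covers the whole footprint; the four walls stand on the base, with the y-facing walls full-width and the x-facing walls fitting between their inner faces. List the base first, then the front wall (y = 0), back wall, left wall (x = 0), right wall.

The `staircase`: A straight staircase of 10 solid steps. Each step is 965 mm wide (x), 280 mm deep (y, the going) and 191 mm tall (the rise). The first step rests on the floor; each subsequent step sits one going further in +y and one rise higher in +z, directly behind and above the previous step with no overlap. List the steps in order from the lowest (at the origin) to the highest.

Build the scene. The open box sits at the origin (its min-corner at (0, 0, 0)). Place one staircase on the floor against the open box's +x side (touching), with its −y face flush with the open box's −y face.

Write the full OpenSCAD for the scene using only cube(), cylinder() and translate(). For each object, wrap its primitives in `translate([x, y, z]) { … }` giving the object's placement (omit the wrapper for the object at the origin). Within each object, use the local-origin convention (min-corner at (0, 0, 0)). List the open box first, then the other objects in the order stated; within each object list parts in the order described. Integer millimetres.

cube([158, 257, 17]);
translate([0, 0, 17]) cube([158, 17, 70]);
translate([0, 240, 17]) cube([158, 17, 70]);
translate([0, 17, 17]) cube([17, 223, 70]);
translate([141, 17, 17]) cube([17, 223, 70]);
translate([158, 0, 0]) {
  cube([965, 280, 191]);
  translate([0, 280, 191]) cube([965, 280, 191]);
  translate([0, 560, 382]) cube([965, 280, 191]);
  translate([0, 840, 573]) cube([965, 280, 191]);
  translate([0, 1120, 764]) cube([965, 280, 191]);
  translate([0, 1400, 955]) cube([965, 280, 191]);
  translate([0, 1680, 1146]) cube([965, 280, 191]);
  translate([0, 1960, 1337]) cube([965, 280, 191]);
  translate([0, 2240, 1528]) cube([965, 280, 191]);
  translate([0, 2520, 1719]) cube([965, 280, 191]);
}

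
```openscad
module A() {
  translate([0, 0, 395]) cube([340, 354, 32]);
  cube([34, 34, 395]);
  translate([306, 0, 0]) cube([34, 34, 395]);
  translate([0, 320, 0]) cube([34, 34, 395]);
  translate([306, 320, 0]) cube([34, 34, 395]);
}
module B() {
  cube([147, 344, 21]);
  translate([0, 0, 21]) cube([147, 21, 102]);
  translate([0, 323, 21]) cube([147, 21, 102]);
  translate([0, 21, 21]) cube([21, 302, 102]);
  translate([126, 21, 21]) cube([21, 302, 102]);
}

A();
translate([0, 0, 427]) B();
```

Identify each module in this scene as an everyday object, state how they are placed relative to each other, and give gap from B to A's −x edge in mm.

A is a stool. B is an open box. The open box is on top of the stool. The gap from the open box to the stool's −x edge is 0 mm.

The open box's min-x is at 0; the stool's min-x is 0; gap = 0 mm.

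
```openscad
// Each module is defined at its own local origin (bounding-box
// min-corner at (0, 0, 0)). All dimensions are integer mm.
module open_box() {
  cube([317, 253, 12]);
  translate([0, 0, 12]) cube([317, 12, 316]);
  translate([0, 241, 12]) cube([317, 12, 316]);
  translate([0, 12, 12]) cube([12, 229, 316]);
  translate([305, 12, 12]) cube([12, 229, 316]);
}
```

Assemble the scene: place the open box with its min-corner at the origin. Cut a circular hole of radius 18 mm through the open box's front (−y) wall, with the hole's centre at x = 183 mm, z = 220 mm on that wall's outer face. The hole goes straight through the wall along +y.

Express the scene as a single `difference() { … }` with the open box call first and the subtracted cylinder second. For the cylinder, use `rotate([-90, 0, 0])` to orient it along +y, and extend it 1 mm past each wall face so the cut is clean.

difference() {
  open_box();
  translate([183, -1, 220]) rotate([-90, 0, 0]) cylinder(h = 14, r = 18);
}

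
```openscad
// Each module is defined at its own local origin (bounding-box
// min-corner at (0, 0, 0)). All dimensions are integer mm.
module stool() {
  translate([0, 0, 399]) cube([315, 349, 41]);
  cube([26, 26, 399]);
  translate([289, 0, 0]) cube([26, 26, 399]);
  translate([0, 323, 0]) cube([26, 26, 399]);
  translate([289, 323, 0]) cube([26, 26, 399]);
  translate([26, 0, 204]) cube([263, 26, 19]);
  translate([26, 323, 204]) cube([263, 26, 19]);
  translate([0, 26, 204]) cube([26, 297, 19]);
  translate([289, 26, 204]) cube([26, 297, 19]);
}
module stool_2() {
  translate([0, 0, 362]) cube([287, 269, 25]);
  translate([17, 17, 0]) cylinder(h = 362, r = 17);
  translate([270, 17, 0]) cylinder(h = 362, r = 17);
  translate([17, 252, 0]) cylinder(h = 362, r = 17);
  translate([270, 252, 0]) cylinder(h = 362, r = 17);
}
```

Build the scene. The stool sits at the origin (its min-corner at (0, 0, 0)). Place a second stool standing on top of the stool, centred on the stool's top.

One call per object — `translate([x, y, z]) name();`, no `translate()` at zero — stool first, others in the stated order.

stool();
translate([14, 40, 440]) stool_2();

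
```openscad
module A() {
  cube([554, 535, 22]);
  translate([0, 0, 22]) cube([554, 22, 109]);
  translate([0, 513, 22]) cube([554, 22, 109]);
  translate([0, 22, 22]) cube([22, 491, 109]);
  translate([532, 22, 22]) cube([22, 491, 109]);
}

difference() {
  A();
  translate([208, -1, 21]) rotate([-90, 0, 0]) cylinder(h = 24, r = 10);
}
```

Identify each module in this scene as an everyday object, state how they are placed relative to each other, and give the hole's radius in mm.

The subtracted cylinder has r = 10 mm.

A is an open box. The open box has a circular hole through its front wall. The hole's radius is 10 mm.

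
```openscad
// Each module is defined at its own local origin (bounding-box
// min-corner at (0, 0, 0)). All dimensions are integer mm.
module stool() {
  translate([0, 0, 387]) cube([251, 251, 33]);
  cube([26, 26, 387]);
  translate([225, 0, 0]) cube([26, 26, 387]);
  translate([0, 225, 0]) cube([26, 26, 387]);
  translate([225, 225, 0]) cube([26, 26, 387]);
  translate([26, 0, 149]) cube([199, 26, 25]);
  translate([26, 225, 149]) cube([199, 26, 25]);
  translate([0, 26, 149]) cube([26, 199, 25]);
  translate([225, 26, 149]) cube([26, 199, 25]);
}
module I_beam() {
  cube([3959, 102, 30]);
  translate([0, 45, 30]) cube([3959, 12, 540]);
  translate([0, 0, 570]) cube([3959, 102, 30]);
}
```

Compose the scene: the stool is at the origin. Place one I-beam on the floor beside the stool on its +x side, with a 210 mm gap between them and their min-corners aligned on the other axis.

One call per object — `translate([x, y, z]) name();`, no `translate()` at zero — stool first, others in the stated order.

stool();
translate([461, 0, 0]) I_beam();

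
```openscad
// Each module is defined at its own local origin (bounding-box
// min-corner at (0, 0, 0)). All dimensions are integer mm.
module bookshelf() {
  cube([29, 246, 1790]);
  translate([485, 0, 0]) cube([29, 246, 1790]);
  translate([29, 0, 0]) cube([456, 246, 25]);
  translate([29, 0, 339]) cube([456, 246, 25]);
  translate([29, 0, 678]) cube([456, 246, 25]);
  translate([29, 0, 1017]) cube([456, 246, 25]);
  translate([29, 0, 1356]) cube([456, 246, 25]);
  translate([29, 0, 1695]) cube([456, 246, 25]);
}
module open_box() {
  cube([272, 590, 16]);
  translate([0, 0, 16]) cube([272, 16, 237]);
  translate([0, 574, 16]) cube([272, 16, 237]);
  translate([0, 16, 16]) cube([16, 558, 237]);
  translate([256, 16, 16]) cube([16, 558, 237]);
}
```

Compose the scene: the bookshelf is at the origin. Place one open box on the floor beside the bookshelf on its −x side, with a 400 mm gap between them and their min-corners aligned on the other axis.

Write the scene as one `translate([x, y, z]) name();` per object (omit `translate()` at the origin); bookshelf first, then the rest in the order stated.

bookshelf();
translate([-672, 0, 0]) open_box();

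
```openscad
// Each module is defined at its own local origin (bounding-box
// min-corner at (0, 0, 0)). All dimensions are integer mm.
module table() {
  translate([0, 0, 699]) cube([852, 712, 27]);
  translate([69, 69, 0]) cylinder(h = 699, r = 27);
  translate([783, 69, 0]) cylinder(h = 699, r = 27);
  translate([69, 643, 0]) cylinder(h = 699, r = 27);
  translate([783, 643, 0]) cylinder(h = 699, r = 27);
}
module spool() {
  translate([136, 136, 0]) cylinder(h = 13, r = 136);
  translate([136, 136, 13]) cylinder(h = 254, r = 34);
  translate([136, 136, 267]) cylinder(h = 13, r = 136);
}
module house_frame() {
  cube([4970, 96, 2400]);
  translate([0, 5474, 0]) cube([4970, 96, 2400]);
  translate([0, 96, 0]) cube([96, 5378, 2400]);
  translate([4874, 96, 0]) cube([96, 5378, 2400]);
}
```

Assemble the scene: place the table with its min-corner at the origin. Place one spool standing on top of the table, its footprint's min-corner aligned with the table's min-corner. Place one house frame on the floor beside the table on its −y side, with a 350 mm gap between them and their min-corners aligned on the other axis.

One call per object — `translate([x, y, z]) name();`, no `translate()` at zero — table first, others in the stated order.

table();
translate([0, 0, 726]) spool();
translate([0, -5920, 0]) house_frame();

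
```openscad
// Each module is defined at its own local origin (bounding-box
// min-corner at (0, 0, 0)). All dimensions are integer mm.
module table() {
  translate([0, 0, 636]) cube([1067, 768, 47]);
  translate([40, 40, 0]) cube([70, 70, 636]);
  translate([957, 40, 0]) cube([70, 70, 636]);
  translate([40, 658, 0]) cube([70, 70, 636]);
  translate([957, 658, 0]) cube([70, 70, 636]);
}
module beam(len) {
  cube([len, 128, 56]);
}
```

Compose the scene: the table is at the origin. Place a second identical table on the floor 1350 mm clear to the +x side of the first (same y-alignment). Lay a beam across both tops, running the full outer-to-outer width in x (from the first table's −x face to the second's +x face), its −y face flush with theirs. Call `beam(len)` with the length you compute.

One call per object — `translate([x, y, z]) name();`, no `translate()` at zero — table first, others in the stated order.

table();
translate([2417, 0, 0]) table();
translate([0, 0, 683]) beam(3484);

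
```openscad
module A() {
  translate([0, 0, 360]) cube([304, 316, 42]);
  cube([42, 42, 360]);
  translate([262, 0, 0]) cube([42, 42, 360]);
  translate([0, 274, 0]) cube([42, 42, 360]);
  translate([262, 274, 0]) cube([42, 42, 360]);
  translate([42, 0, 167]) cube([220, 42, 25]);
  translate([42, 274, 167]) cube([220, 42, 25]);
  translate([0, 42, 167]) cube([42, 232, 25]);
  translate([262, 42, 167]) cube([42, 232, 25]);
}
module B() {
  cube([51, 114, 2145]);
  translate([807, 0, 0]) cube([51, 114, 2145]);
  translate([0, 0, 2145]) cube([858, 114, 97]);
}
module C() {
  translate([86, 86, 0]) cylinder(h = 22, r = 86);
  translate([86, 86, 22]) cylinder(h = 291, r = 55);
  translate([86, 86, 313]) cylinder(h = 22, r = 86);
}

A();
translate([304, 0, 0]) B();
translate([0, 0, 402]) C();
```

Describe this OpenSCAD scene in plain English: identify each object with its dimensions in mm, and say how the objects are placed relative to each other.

A is a four-legged stool. The seat is a 304×316×42 mm slab whose top surface is at z = 402 mm; four square legs, each 42×42 mm in cross-section, run from the floor (z = 0) to the underside of the seat, each flush with a corner of the seat. Four stretchers, 42 mm wide and 25 mm tall, connect adjacent legs with their undersides at z = 167 mm, each running between the inner faces of the legs it joins and aligned with the legs' outer faces on the other axis.

B is a door frame. The clear opening is 756 mm wide and 2145 mm high. Two 51 mm wide jambs, 114 mm deep, stand either side of the opening from the floor to the top of the opening. A 97 mm thick head sits across the top of both jambs, spanning the full outside width of the frame.

C is a spool: two coaxial disc flanges of radius 86 mm and thickness 22 mm, joined by a core cylinder of radius 55 mm and height 291 mm. The lower flange rests on z = 0 and the three cylinders share a vertical axis.

The door frame is against the stool's +x side, with their −y faces flush. The spool is on top of the stool.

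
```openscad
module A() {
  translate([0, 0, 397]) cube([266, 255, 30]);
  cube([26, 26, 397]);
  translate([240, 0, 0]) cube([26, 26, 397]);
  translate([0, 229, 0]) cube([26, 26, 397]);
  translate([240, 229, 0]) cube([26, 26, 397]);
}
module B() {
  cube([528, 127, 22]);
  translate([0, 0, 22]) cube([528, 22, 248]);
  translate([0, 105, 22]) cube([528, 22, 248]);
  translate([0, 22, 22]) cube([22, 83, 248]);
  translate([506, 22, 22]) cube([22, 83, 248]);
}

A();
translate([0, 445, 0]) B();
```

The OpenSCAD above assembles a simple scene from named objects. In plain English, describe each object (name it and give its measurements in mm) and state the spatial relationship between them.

A is a four-legged stool. The seat is a 266×255×30 mm slab whose top surface is at z = 427 mm; four square legs, each 26×26 mm in cross-section, run from the floor (z = 0) to the underside of the seat, each flush with a corner of the seat.

B is an open-topped rectangular box: outside dimensions 528×127×270 mm, with a uniform wall and base thickness of 22 mm. The base is a full 528×127 slab on the floor; four walls sit on top of the base. The front and back walls (the −y and +y sides) span the full width; the two side walls fit between them.

The open box is on the floor beside the stool on its +y side.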